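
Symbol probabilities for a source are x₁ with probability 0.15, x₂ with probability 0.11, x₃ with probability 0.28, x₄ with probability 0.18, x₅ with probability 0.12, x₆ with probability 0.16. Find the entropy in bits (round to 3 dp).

2.510 bits

H = −Σ pᵢ log₂ pᵢ.
−0.15·log₂(0.15) = 0.4105
−0.11·log₂(0.11) = 0.3503
−0.28·log₂(0.28) = 0.5142
−0.18·log₂(0.18) = 0.4453
−0.12·log₂(0.12) = 0.3671
−0.16·log₂(0.16) = 0.4230
Sum ≈ 2.5104 → 2.510 bits.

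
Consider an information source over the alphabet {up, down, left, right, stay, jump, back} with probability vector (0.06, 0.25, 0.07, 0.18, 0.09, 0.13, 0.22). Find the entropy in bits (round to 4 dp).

2.6333 bits

H = −Σ pᵢ log₂ pᵢ.
−0.06·log₂(0.06) = 0.2435
−0.25·log₂(0.25) = 0.5000
−0.07·log₂(0.07) = 0.2686
−0.18·log₂(0.18) = 0.4453
−0.09·log₂(0.09) = 0.3127
−0.13·log₂(0.13) = 0.3826
−0.22·log₂(0.22) = 0.4806
Sum ≈ 2.6333 → 2.6333 bits.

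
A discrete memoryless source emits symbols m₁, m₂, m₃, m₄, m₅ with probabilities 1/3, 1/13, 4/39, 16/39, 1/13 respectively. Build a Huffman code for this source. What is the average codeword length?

Repeatedly combine the two least-probable nodes; the expected code length is the sum of the merged weights.
merge 1/13 + 1/13 → 2/13
merge 4/39 + 2/13 → 10/39
merge 10/39 + 1/3 → 23/39
merge 16/39 + 23/39 → 1
L = 2/13 + 10/39 + 23/39 + 1 = 2 bits/symbol.

2 bits/symbol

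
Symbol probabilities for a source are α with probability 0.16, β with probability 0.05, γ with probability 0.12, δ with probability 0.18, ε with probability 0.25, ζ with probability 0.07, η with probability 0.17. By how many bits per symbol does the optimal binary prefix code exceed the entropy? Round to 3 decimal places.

0.035 bits

Entropy H = −Σ p log₂ p ≈ 2.6546 bits.
Huffman merges: 1/20+7/100→3/25; 3/25+3/25→6/25; 4/25+17/100→33/100; 9/50+6/25→21/50; 1/4+33/100→29/50; 21/50+29/50→1. L = 269/100 ≈ 2.6900.
L − H = 2.6900 − 2.6546 = 0.035 bits.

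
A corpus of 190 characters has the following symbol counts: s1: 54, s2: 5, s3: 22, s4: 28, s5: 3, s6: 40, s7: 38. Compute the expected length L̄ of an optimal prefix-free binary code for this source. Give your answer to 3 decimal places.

2.505 bits/symbol

Probabilities are the counts divided by 190.
Repeatedly combine the two least-probable nodes; the expected code length is the sum of the merged weights.
merge 3/190 + 1/38 → 4/95
merge 4/95 + 11/95 → 3/19
merge 14/95 + 3/19 → 29/95
merge 1/5 + 4/19 → 39/95
merge 27/95 + 29/95 → 56/95
merge 39/95 + 56/95 → 1
L = 4/95 + 3/19 + 29/95 + 39/95 + 56/95 + 1 = 238/95 ≈ 2.505 bits/symbol.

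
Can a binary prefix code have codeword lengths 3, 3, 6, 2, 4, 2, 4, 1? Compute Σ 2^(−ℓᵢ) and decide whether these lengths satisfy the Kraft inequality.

1.390625; no

With common denominator 2^6 = 64: Σ 2^(−ℓᵢ) = 8/64 + 8/64 + 1/64 + 16/64 + 4/64 + 16/64 + 4/64 + 32/64 = 89/64 = 1.390625.
Kraft's inequality requires Σ ≤ 1; here Σ = 1.390625 > 1, so no such prefix code exists.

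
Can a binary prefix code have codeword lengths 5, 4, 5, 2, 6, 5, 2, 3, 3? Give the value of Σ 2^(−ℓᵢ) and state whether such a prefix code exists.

With common denominator 2^6 = 64: Σ 2^(−ℓᵢ) = 2/64 + 4/64 + 2/64 + 16/64 + 1/64 + 2/64 + 16/64 + 8/64 + 8/64 = 59/64 = 0.921875.
Kraft's inequality requires Σ ≤ 1; here Σ = 0.921875 ≤ 1, so such a prefix code exists.

0.921875; yes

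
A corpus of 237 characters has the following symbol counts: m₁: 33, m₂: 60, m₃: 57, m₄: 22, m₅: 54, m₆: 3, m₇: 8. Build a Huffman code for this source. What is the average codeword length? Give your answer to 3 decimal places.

2.464 bits/symbol

Probabilities are the counts divided by 237.
Repeatedly combine the two least-probable nodes; the expected code length is the sum of the merged weights.
merge 1/79 + 8/237 → 11/237
merge 11/237 + 22/237 → 11/79
merge 11/79 + 11/79 → 22/79
merge 18/79 + 19/79 → 37/79
merge 20/79 + 22/79 → 42/79
merge 37/79 + 42/79 → 1
L = 11/237 + 11/79 + 22/79 + 37/79 + 42/79 + 1 = 584/237 ≈ 2.464 bits/symbol.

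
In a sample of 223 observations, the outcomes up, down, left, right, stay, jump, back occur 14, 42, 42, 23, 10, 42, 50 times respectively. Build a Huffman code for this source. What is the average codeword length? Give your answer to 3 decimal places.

2.695 bits/symbol

Probabilities are the counts divided by 223.
Repeatedly combine the two least-probable nodes; the expected code length is the sum of the merged weights.
merge 10/223 + 14/223 → 24/223
merge 23/223 + 24/223 → 47/223
merge 42/223 + 42/223 → 84/223
merge 42/223 + 47/223 → 89/223
merge 50/223 + 84/223 → 134/223
merge 89/223 + 134/223 → 1
L = 24/223 + 47/223 + 84/223 + 89/223 + 134/223 + 1 = 601/223 ≈ 2.695 bits/symbol.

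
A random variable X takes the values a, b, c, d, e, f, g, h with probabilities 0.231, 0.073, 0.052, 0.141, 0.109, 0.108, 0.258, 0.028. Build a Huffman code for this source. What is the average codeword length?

2.744 bits/symbol

Repeatedly combine the two least-probable nodes; the expected code length is the sum of the merged weights.
merge 7/250 + 13/250 → 2/25
merge 73/1000 + 2/25 → 153/1000
merge 27/250 + 109/1000 → 217/1000
merge 141/1000 + 153/1000 → 147/500
merge 217/1000 + 231/1000 → 56/125
merge 129/500 + 147/500 → 69/125
merge 56/125 + 69/125 → 1
L = 2/25 + 153/1000 + 217/1000 + 147/500 + 56/125 + 69/125 + 1 = 343/125 = 2.744 bits/symbol.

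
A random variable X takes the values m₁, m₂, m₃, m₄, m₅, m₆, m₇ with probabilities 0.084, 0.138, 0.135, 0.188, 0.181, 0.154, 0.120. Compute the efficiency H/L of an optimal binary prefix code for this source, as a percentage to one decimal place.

98.4%

Entropy H = −Σ p log₂ p ≈ 2.7668 bits.
Huffman merges: 21/250+3/25→51/250; 27/200+69/500→273/1000; 77/500+181/1000→67/200; 47/250+51/250→49/125; 273/1000+67/200→76/125; 49/125+76/125→1. L = 703/250 ≈ 2.8120.
Efficiency = H/L = 2.7668/2.8120 = 98.4%.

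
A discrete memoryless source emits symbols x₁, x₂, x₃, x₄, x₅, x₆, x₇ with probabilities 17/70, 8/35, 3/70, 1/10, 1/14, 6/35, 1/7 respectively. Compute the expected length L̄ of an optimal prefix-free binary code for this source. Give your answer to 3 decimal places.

Repeatedly combine the two least-probable nodes; the expected code length is the sum of the merged weights.
merge 3/70 + 1/14 → 4/35
merge 1/10 + 4/35 → 3/14
merge 1/7 + 6/35 → 11/35
merge 3/14 + 8/35 → 31/70
merge 17/70 + 11/35 → 39/70
merge 31/70 + 39/70 → 1
L = 4/35 + 3/14 + 11/35 + 31/70 + 39/70 + 1 = 37/14 ≈ 2.643 bits/symbol.

2.643 bits/symbol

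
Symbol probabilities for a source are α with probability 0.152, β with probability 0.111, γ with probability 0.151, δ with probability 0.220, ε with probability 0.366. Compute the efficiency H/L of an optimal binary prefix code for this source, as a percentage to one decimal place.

Entropy H = −Σ p log₂ p ≈ 2.1883 bits.
Huffman merges: 111/1000+151/1000→131/500; 19/125+11/50→93/250; 131/500+183/500→157/250; 93/250+157/250→1. L = 1131/500 ≈ 2.2620.
Efficiency = H/L = 2.1883/2.2620 = 96.7%.

96.7%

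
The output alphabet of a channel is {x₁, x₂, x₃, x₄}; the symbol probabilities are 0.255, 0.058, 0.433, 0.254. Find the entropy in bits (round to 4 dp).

H = −Σ pᵢ log₂ pᵢ.
−0.255·log₂(0.255) = 0.5027
−0.058·log₂(0.058) = 0.2383
−0.433·log₂(0.433) = 0.5229
−0.254·log₂(0.254) = 0.5022
Sum ≈ 1.7660 → 1.7660 bits.

1.7660 bits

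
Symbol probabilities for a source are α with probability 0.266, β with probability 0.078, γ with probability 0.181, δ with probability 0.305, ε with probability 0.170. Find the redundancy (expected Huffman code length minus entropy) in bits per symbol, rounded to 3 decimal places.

0.049 bits

Entropy H = −Σ p log₂ p ≈ 2.1987 bits.
Huffman merges: 39/500+17/100→31/125; 181/1000+31/125→429/1000; 133/500+61/200→571/1000; 429/1000+571/1000→1. L = 281/125 ≈ 2.2480.
L − H = 2.2480 − 2.1987 = 0.049 bits.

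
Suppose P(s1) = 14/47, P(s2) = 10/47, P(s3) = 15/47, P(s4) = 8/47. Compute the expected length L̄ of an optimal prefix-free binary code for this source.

2 bits/symbol

Repeatedly combine the two least-probable nodes; the expected code length is the sum of the merged weights.
merge 8/47 + 10/47 → 18/47
merge 14/47 + 15/47 → 29/47
merge 18/47 + 29/47 → 1
L = 18/47 + 29/47 + 1 = 2 bits/symbol.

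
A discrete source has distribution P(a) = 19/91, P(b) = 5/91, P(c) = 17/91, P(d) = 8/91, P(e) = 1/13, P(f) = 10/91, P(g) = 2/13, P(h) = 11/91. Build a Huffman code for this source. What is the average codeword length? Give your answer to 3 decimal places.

Repeatedly combine the two least-probable nodes; the expected code length is the sum of the merged weights.
merge 5/91 + 1/13 → 12/91
merge 8/91 + 10/91 → 18/91
merge 11/91 + 12/91 → 23/91
merge 2/13 + 17/91 → 31/91
merge 18/91 + 19/91 → 37/91
merge 23/91 + 31/91 → 54/91
merge 37/91 + 54/91 → 1
L = 12/91 + 18/91 + 23/91 + 31/91 + 37/91 + 54/91 + 1 = 38/13 ≈ 2.923 bits/symbol.

2.923 bits/symbol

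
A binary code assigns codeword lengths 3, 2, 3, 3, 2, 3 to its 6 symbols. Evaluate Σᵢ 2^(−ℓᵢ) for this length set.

1

With common denominator 2^3 = 8: Σ 2^(−ℓᵢ) = 1/8 + 2/8 + 1/8 + 1/8 + 2/8 + 1/8 = 8/8 = 1.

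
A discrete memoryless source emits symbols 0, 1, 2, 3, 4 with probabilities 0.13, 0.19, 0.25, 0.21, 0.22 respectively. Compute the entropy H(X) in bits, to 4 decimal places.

2.2913 bits

H = −Σ pᵢ log₂ pᵢ.
−0.13·log₂(0.13) = 0.3826
−0.19·log₂(0.19) = 0.4552
−0.25·log₂(0.25) = 0.5000
−0.21·log₂(0.21) = 0.4728
−0.22·log₂(0.22) = 0.4806
Sum ≈ 2.2913 → 2.2913 bits.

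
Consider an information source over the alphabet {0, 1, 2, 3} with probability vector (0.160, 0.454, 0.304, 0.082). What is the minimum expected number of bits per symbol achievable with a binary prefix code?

Repeatedly combine the two least-probable nodes; the expected code length is the sum of the merged weights.
merge 41/500 + 4/25 → 121/500
merge 121/500 + 38/125 → 273/500
merge 227/500 + 273/500 → 1
L = 121/500 + 273/500 + 1 = 447/250 = 1.788 bits/symbol.

1.788 bits/symbol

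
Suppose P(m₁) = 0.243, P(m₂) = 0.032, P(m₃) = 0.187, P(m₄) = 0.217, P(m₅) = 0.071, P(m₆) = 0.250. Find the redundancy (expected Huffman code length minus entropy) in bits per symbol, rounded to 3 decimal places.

0.037 bits

Entropy H = −Σ p log₂ p ≈ 2.3565 bits.
Huffman merges: 4/125+71/1000→103/1000; 103/1000+187/1000→29/100; 217/1000+243/1000→23/50; 1/4+29/100→27/50; 23/50+27/50→1. L = 2393/1000 ≈ 2.3930.
L − H = 2.3930 − 2.3565 = 0.037 bits.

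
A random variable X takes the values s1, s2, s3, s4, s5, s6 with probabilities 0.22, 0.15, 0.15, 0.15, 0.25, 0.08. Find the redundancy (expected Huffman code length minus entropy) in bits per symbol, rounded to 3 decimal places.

0.026 bits

Entropy H = −Σ p log₂ p ≈ 2.5037 bits.
Huffman merges: 2/25+3/20→23/100; 3/20+3/20→3/10; 11/50+23/100→9/20; 1/4+3/10→11/20; 9/20+11/20→1. L = 253/100 ≈ 2.5300.
L − H = 2.5300 − 2.5037 = 0.026 bits.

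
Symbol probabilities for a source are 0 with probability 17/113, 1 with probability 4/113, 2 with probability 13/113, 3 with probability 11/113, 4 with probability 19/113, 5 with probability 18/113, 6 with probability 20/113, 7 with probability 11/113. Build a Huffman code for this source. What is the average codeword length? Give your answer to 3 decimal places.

2.956 bits/symbol

Repeatedly combine the two least-probable nodes; the expected code length is the sum of the merged weights.
merge 4/113 + 11/113 → 15/113
merge 11/113 + 13/113 → 24/113
merge 15/113 + 17/113 → 32/113
merge 18/113 + 19/113 → 37/113
merge 20/113 + 24/113 → 44/113
merge 32/113 + 37/113 → 69/113
merge 44/113 + 69/113 → 1
L = 15/113 + 24/113 + 32/113 + 37/113 + 44/113 + 69/113 + 1 = 334/113 ≈ 2.956 bits/symbol.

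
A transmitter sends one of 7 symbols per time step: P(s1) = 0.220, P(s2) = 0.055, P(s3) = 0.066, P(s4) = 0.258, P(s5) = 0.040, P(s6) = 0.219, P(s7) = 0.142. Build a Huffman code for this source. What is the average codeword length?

Repeatedly combine the two least-probable nodes; the expected code length is the sum of the merged weights.
merge 1/25 + 11/200 → 19/200
merge 33/500 + 19/200 → 161/1000
merge 71/500 + 161/1000 → 303/1000
merge 219/1000 + 11/50 → 439/1000
merge 129/500 + 303/1000 → 561/1000
merge 439/1000 + 561/1000 → 1
L = 19/200 + 161/1000 + 303/1000 + 439/1000 + 561/1000 + 1 = 2559/1000 = 2.559 bits/symbol.

2.559 bits/symbol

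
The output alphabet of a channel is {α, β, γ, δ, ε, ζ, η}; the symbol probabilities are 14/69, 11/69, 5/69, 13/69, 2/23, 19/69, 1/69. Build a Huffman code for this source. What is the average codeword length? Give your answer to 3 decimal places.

Repeatedly combine the two least-probable nodes; the expected code length is the sum of the merged weights.
merge 1/69 + 5/69 → 2/23
merge 2/23 + 2/23 → 4/23
merge 11/69 + 4/23 → 1/3
merge 13/69 + 14/69 → 9/23
merge 19/69 + 1/3 → 14/23
merge 9/23 + 14/23 → 1
L = 2/23 + 4/23 + 1/3 + 9/23 + 14/23 + 1 = 179/69 ≈ 2.594 bits/symbol.

2.594 bits/symbol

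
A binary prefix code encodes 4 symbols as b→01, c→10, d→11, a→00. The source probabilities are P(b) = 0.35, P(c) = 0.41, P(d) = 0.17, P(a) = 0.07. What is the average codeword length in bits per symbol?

L̄ = Σ pᵢ·ℓᵢ = 0.35·2 + 0.41·2 + 0.17·2 + 0.07·2 = 2 bits/symbol.

2 bits/symbol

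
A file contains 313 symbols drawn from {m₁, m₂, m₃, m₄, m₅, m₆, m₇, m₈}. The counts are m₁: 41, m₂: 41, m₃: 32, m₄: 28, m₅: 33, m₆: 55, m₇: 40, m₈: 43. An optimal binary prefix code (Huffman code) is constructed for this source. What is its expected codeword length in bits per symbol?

Probabilities are the counts divided by 313.
Repeatedly combine the two least-probable nodes; the expected code length is the sum of the merged weights.
merge 28/313 + 32/313 → 60/313
merge 33/313 + 40/313 → 73/313
merge 41/313 + 41/313 → 82/313
merge 43/313 + 55/313 → 98/313
merge 60/313 + 73/313 → 133/313
merge 82/313 + 98/313 → 180/313
merge 133/313 + 180/313 → 1
L = 60/313 + 73/313 + 82/313 + 98/313 + 133/313 + 180/313 + 1 = 3 bits/symbol.

3 bits/symbol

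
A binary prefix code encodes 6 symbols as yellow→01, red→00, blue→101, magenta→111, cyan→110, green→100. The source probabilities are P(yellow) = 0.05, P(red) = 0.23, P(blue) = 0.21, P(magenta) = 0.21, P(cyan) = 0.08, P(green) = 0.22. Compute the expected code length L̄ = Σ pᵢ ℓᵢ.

L̄ = Σ pᵢ·ℓᵢ = 0.05·2 + 0.23·2 + 0.21·3 + 0.21·3 + 0.08·3 + 0.22·3 = 2.72 bits/symbol.

2.72 bits/symbol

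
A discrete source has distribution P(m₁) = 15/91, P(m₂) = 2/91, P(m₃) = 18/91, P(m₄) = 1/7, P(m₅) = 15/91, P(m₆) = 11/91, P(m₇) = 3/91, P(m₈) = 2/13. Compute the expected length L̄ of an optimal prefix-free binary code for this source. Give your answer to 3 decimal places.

Repeatedly combine the two least-probable nodes; the expected code length is the sum of the merged weights.
merge 2/91 + 3/91 → 5/91
merge 5/91 + 11/91 → 16/91
merge 1/7 + 2/13 → 27/91
merge 15/91 + 15/91 → 30/91
merge 16/91 + 18/91 → 34/91
merge 27/91 + 30/91 → 57/91
merge 34/91 + 57/91 → 1
L = 5/91 + 16/91 + 27/91 + 30/91 + 34/91 + 57/91 + 1 = 20/7 ≈ 2.857 bits/symbol.

2.857 bits/symbol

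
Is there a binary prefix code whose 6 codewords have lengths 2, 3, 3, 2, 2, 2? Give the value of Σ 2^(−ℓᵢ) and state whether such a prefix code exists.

1.25; no

With common denominator 2^3 = 8: Σ 2^(−ℓᵢ) = 2/8 + 1/8 + 1/8 + 2/8 + 2/8 + 2/8 = 10/8 = 1.25.
Kraft's inequality requires Σ ≤ 1; here Σ = 1.25 > 1, so no such prefix code exists.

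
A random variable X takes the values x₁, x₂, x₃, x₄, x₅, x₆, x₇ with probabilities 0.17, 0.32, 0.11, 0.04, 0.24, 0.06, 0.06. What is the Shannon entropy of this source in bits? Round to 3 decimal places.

H = −Σ pᵢ log₂ pᵢ.
−0.17·log₂(0.17) = 0.4346
−0.32·log₂(0.32) = 0.5260
−0.11·log₂(0.11) = 0.3503
−0.04·log₂(0.04) = 0.1858
−0.24·log₂(0.24) = 0.4941
−0.06·log₂(0.06) = 0.2435
−0.06·log₂(0.06) = 0.2435
Sum ≈ 2.4779 → 2.478 bits.

2.478 bits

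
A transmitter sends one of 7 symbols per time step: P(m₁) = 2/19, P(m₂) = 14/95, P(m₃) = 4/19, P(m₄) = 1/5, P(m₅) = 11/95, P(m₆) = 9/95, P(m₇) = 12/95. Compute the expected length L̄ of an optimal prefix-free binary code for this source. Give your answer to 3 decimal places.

Repeatedly combine the two least-probable nodes; the expected code length is the sum of the merged weights.
merge 9/95 + 2/19 → 1/5
merge 11/95 + 12/95 → 23/95
merge 14/95 + 1/5 → 33/95
merge 1/5 + 4/19 → 39/95
merge 23/95 + 33/95 → 56/95
merge 39/95 + 56/95 → 1
L = 1/5 + 23/95 + 33/95 + 39/95 + 56/95 + 1 = 53/19 ≈ 2.789 bits/symbol.

2.789 bits/symbol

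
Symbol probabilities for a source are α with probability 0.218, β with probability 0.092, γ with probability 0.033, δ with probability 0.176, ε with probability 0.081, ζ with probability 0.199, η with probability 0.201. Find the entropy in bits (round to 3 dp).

2.622 bits

H = −Σ pᵢ log₂ pᵢ.
−0.218·log₂(0.218) = 0.4791
−0.092·log₂(0.092) = 0.3167
−0.033·log₂(0.033) = 0.1624
−0.176·log₂(0.176) = 0.4411
−0.081·log₂(0.081) = 0.2937
−0.199·log₂(0.199) = 0.4635
−0.201·log₂(0.201) = 0.4653
Sum ≈ 2.6217 → 2.622 bits.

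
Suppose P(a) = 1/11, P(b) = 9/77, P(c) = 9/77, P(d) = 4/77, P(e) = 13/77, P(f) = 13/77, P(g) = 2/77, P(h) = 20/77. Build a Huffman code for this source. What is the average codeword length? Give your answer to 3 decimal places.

Repeatedly combine the two least-probable nodes; the expected code length is the sum of the merged weights.
merge 2/77 + 4/77 → 6/77
merge 6/77 + 1/11 → 13/77
merge 9/77 + 9/77 → 18/77
merge 13/77 + 13/77 → 26/77
merge 13/77 + 18/77 → 31/77
merge 20/77 + 26/77 → 46/77
merge 31/77 + 46/77 → 1
L = 6/77 + 13/77 + 18/77 + 26/77 + 31/77 + 46/77 + 1 = 31/11 ≈ 2.818 bits/symbol.

2.818 bits/symbol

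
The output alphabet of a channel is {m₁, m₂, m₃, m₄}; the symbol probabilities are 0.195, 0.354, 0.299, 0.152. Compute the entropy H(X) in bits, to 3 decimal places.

1.924 bits

H = −Σ pᵢ log₂ pᵢ.
−0.195·log₂(0.195) = 0.4599
−0.354·log₂(0.354) = 0.5304
−0.299·log₂(0.299) = 0.5208
−0.152·log₂(0.152) = 0.4131
Sum ≈ 1.9242 → 1.924 bits.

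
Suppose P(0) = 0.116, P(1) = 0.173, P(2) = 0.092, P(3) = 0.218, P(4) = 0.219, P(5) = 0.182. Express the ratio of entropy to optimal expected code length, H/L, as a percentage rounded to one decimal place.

98.4%

Entropy H = −Σ p log₂ p ≈ 2.5213 bits.
Huffman merges: 23/250+29/250→26/125; 173/1000+91/500→71/200; 26/125+109/500→213/500; 219/1000+71/200→287/500; 213/500+287/500→1. L = 2563/1000 ≈ 2.5630.
Efficiency = H/L = 2.5213/2.5630 = 98.4%.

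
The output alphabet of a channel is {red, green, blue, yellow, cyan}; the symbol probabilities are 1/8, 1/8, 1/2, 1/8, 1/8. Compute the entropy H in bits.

Each probability is a power of 1/2, so log₂(1/p) is an integer.
H = Σ p·log₂(1/p) = 1/8·3 + 1/8·3 + 1/2·1 + 1/8·3 + 1/8·3 = 2 bits.

2 bits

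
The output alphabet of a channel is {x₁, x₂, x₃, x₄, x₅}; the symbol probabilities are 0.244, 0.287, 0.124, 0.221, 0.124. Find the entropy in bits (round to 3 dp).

H = −Σ pᵢ log₂ pᵢ.
−0.244·log₂(0.244) = 0.4966
−0.287·log₂(0.287) = 0.5169
−0.124·log₂(0.124) = 0.3734
−0.221·log₂(0.221) = 0.4813
−0.124·log₂(0.124) = 0.3734
Sum ≈ 2.2416 → 2.242 bits.

2.242 bits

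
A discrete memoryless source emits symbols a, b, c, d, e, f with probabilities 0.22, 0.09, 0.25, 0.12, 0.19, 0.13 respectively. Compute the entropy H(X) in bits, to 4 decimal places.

H = −Σ pᵢ log₂ pᵢ.
−0.22·log₂(0.22) = 0.4806
−0.09·log₂(0.09) = 0.3127
−0.25·log₂(0.25) = 0.5000
−0.12·log₂(0.12) = 0.3671
−0.19·log₂(0.19) = 0.4552
−0.13·log₂(0.13) = 0.3826
Sum ≈ 2.4982 → 2.4982 bits.

2.4982 bits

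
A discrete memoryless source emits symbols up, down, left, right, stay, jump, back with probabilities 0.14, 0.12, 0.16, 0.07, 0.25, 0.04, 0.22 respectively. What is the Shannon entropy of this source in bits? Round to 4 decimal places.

2.6221 bits

H = −Σ pᵢ log₂ pᵢ.
−0.14·log₂(0.14) = 0.3971
−0.12·log₂(0.12) = 0.3671
−0.16·log₂(0.16) = 0.4230
−0.07·log₂(0.07) = 0.2686
−0.25·log₂(0.25) = 0.5000
−0.04·log₂(0.04) = 0.1858
−0.22·log₂(0.22) = 0.4806
Sum ≈ 2.6221 → 2.6221 bits.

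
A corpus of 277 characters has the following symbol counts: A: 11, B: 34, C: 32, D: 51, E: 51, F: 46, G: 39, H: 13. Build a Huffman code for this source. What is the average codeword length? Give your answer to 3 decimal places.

2.903 bits/symbol

Probabilities are the counts divided by 277.
Repeatedly combine the two least-probable nodes; the expected code length is the sum of the merged weights.
merge 11/277 + 13/277 → 24/277
merge 24/277 + 32/277 → 56/277
merge 34/277 + 39/277 → 73/277
merge 46/277 + 51/277 → 97/277
merge 51/277 + 56/277 → 107/277
merge 73/277 + 97/277 → 170/277
merge 107/277 + 170/277 → 1
L = 24/277 + 56/277 + 73/277 + 97/277 + 107/277 + 170/277 + 1 = 804/277 ≈ 2.903 bits/symbol.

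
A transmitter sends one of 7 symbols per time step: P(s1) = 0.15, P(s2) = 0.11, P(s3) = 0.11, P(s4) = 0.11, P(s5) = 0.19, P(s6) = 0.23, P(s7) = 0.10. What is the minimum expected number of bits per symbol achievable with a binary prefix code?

2.77 bits/symbol

Repeatedly combine the two least-probable nodes; the expected code length is the sum of the merged weights.
merge 1/10 + 11/100 → 21/100
merge 11/100 + 11/100 → 11/50
merge 3/20 + 19/100 → 17/50
merge 21/100 + 11/50 → 43/100
merge 23/100 + 17/50 → 57/100
merge 43/100 + 57/100 → 1
L = 21/100 + 11/50 + 17/50 + 43/100 + 57/100 + 1 = 277/100 = 2.77 bits/symbol.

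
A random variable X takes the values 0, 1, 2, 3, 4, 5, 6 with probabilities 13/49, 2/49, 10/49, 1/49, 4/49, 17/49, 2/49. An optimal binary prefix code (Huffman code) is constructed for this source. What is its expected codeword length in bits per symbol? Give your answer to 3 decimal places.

2.347 bits/symbol

Repeatedly combine the two least-probable nodes; the expected code length is the sum of the merged weights.
merge 1/49 + 2/49 → 3/49
merge 2/49 + 3/49 → 5/49
merge 4/49 + 5/49 → 9/49
merge 9/49 + 10/49 → 19/49
merge 13/49 + 17/49 → 30/49
merge 19/49 + 30/49 → 1
L = 3/49 + 5/49 + 9/49 + 19/49 + 30/49 + 1 = 115/49 ≈ 2.347 bits/symbol.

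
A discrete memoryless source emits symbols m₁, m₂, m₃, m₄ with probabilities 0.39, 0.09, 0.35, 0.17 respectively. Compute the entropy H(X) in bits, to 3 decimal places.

1.807 bits

H = −Σ pᵢ log₂ pᵢ.
−0.39·log₂(0.39) = 0.5298
−0.09·log₂(0.09) = 0.3127
−0.35·log₂(0.35) = 0.5301
−0.17·log₂(0.17) = 0.4346
Sum ≈ 1.8071 → 1.807 bits.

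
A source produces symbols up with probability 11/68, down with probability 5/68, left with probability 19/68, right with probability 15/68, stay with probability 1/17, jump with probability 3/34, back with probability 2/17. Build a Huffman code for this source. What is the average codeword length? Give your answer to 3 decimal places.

Repeatedly combine the two least-probable nodes; the expected code length is the sum of the merged weights.
merge 1/17 + 5/68 → 9/68
merge 3/34 + 2/17 → 7/34
merge 9/68 + 11/68 → 5/17
merge 7/34 + 15/68 → 29/68
merge 19/68 + 5/17 → 39/68
merge 29/68 + 39/68 → 1
L = 9/68 + 7/34 + 5/17 + 29/68 + 39/68 + 1 = 179/68 ≈ 2.632 bits/symbol.

2.632 bits/symbol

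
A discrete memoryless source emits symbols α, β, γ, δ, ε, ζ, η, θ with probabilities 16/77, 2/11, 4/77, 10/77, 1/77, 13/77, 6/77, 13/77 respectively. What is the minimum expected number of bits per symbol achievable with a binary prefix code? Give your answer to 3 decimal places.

2.818 bits/symbol

Repeatedly combine the two least-probable nodes; the expected code length is the sum of the merged weights.
merge 1/77 + 4/77 → 5/77
merge 5/77 + 6/77 → 1/7
merge 10/77 + 1/7 → 3/11
merge 13/77 + 13/77 → 26/77
merge 2/11 + 16/77 → 30/77
merge 3/11 + 26/77 → 47/77
merge 30/77 + 47/77 → 1
L = 5/77 + 1/7 + 3/11 + 26/77 + 30/77 + 47/77 + 1 = 31/11 ≈ 2.818 bits/symbol.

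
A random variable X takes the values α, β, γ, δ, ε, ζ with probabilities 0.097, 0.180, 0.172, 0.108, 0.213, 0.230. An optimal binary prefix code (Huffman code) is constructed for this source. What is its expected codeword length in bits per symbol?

2.557 bits/symbol

Repeatedly combine the two least-probable nodes; the expected code length is the sum of the merged weights.
merge 97/1000 + 27/250 → 41/200
merge 43/250 + 9/50 → 44/125
merge 41/200 + 213/1000 → 209/500
merge 23/100 + 44/125 → 291/500
merge 209/500 + 291/500 → 1
L = 41/200 + 44/125 + 209/500 + 291/500 + 1 = 2557/1000 = 2.557 bits/symbol.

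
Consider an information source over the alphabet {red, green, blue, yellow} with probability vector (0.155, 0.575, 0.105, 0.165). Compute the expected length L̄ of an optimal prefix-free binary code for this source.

Repeatedly combine the two least-probable nodes; the expected code length is the sum of the merged weights.
merge 21/200 + 31/200 → 13/50
merge 33/200 + 13/50 → 17/40
merge 17/40 + 23/40 → 1
L = 13/50 + 17/40 + 1 = 337/200 = 1.685 bits/symbol.

1.685 bits/symbol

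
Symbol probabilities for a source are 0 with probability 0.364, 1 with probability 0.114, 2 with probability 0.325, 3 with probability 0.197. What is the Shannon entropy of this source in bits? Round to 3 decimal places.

1.877 bits

H = −Σ pᵢ log₂ pᵢ.
−0.364·log₂(0.364) = 0.5307
−0.114·log₂(0.114) = 0.3571
−0.325·log₂(0.325) = 0.5270
−0.197·log₂(0.197) = 0.4617
Sum ≈ 1.8766 → 1.877 bits.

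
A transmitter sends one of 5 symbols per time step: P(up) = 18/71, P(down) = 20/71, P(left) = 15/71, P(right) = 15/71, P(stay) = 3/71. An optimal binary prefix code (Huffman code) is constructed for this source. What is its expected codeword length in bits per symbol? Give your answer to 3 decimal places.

Repeatedly combine the two least-probable nodes; the expected code length is the sum of the merged weights.
merge 3/71 + 15/71 → 18/71
merge 15/71 + 18/71 → 33/71
merge 18/71 + 20/71 → 38/71
merge 33/71 + 38/71 → 1
L = 18/71 + 33/71 + 38/71 + 1 = 160/71 ≈ 2.254 bits/symbol.

2.254 bits/symbol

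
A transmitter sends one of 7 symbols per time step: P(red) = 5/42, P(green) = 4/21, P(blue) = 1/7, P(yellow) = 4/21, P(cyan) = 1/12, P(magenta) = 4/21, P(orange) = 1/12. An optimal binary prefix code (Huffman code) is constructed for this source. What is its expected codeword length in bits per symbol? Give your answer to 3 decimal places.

Repeatedly combine the two least-probable nodes; the expected code length is the sum of the merged weights.
merge 1/12 + 1/12 → 1/6
merge 5/42 + 1/7 → 11/42
merge 1/6 + 4/21 → 5/14
merge 4/21 + 4/21 → 8/21
merge 11/42 + 5/14 → 13/21
merge 8/21 + 13/21 → 1
L = 1/6 + 11/42 + 5/14 + 8/21 + 13/21 + 1 = 39/14 ≈ 2.786 bits/symbol.

2.786 bits/symbol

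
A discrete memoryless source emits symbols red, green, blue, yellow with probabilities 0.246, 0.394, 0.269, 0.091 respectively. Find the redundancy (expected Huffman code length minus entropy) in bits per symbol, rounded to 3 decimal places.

0.092 bits

Entropy H = −Σ p log₂ p ≈ 1.8514 bits.
Huffman merges: 91/1000+123/500→337/1000; 269/1000+337/1000→303/500; 197/500+303/500→1. L = 1943/1000 ≈ 1.9430.
L − H = 1.9430 − 1.8514 = 0.092 bits.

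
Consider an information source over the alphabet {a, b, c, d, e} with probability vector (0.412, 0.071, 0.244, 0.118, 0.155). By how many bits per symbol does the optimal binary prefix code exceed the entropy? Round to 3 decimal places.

Entropy H = −Σ p log₂ p ≈ 2.0753 bits.
Huffman merges: 71/1000+59/500→189/1000; 31/200+189/1000→43/125; 61/250+43/125→147/250; 103/250+147/250→1. L = 2121/1000 ≈ 2.1210.
L − H = 2.1210 − 2.0753 = 0.046 bits.

0.046 bits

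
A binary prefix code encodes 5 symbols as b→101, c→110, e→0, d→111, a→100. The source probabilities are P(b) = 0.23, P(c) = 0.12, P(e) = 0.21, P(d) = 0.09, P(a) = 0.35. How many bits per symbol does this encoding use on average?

L̄ = Σ pᵢ·ℓᵢ = 0.23·3 + 0.12·3 + 0.21·1 + 0.09·3 + 0.35·3 = 2.58 bits/symbol.

2.58 bits/symbol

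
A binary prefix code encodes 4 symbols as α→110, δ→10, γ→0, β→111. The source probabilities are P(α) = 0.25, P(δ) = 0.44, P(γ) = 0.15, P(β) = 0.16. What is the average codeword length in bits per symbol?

L̄ = Σ pᵢ·ℓᵢ = 0.25·3 + 0.44·2 + 0.15·1 + 0.16·3 = 2.26 bits/symbol.

2.26 bits/symbol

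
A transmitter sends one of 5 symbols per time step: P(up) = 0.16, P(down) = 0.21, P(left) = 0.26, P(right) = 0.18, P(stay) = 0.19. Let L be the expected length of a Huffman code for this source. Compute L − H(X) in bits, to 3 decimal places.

0.038 bits

Entropy H = −Σ p log₂ p ≈ 2.3017 bits.
Huffman merges: 4/25+9/50→17/50; 19/100+21/100→2/5; 13/50+17/50→3/5; 2/5+3/5→1. L = 117/50 ≈ 2.3400.
L − H = 2.3400 − 2.3017 = 0.038 bits.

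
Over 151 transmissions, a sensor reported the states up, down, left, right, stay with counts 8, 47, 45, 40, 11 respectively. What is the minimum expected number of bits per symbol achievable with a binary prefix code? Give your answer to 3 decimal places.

2.126 bits/symbol

Probabilities are the counts divided by 151.
Repeatedly combine the two least-probable nodes; the expected code length is the sum of the merged weights.
merge 8/151 + 11/151 → 19/151
merge 19/151 + 40/151 → 59/151
merge 45/151 + 47/151 → 92/151
merge 59/151 + 92/151 → 1
L = 19/151 + 59/151 + 92/151 + 1 = 321/151 ≈ 2.126 bits/symbol.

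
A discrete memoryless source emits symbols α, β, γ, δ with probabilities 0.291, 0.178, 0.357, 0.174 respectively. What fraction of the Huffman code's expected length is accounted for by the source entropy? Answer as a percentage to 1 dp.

96.8%

Entropy H = −Σ p log₂ p ≈ 1.9310 bits.
Huffman merges: 87/500+89/500→44/125; 291/1000+44/125→643/1000; 357/1000+643/1000→1. L = 399/200 ≈ 1.9950.
Efficiency = H/L = 1.9310/1.9950 = 96.8%.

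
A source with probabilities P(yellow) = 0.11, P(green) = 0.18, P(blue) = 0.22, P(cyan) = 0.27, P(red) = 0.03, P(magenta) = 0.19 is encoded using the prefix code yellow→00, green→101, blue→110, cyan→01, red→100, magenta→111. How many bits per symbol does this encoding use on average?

2.62 bits/symbol

L̄ = Σ pᵢ·ℓᵢ = 0.11·2 + 0.18·3 + 0.22·3 + 0.27·2 + 0.03·3 + 0.19·3 = 2.62 bits/symbol.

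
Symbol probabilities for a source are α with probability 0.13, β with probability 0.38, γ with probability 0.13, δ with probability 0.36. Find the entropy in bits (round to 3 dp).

H = −Σ pᵢ log₂ pᵢ.
−0.13·log₂(0.13) = 0.3826
−0.38·log₂(0.38) = 0.5305
−0.13·log₂(0.13) = 0.3826
−0.36·log₂(0.36) = 0.5306
Sum ≈ 1.8264 → 1.826 bits.

1.826 bits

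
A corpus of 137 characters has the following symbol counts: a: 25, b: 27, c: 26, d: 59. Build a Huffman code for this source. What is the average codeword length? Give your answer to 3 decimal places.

Probabilities are the counts divided by 137.
Repeatedly combine the two least-probable nodes; the expected code length is the sum of the merged weights.
merge 25/137 + 26/137 → 51/137
merge 27/137 + 51/137 → 78/137
merge 59/137 + 78/137 → 1
L = 51/137 + 78/137 + 1 = 266/137 ≈ 1.942 bits/symbol.

1.942 bits/symbol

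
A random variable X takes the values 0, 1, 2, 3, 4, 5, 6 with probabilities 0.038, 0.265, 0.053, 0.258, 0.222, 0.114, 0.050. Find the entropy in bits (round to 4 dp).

2.4712 bits

H = −Σ pᵢ log₂ pᵢ.
−0.038·log₂(0.038) = 0.1793
−0.265·log₂(0.265) = 0.5077
−0.053·log₂(0.053) = 0.2246
−0.258·log₂(0.258) = 0.5043
−0.222·log₂(0.222) = 0.4820
−0.114·log₂(0.114) = 0.3571
−0.050·log₂(0.050) = 0.2161
Sum ≈ 2.4712 → 2.4712 bits.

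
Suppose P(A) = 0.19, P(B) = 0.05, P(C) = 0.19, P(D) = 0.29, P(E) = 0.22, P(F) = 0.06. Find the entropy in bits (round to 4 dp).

H = −Σ pᵢ log₂ pᵢ.
−0.19·log₂(0.19) = 0.4552
−0.05·log₂(0.05) = 0.2161
−0.19·log₂(0.19) = 0.4552
−0.29·log₂(0.29) = 0.5179
−0.22·log₂(0.22) = 0.4806
−0.06·log₂(0.06) = 0.2435
Sum ≈ 2.3686 → 2.3686 bits.

2.3686 bits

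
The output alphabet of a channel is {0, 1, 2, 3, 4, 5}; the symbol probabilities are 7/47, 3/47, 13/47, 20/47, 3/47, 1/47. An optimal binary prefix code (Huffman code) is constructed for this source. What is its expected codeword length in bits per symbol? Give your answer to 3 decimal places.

Repeatedly combine the two least-probable nodes; the expected code length is the sum of the merged weights.
merge 1/47 + 3/47 → 4/47
merge 3/47 + 4/47 → 7/47
merge 7/47 + 7/47 → 14/47
merge 13/47 + 14/47 → 27/47
merge 20/47 + 27/47 → 1
L = 4/47 + 7/47 + 14/47 + 27/47 + 1 = 99/47 ≈ 2.106 bits/symbol.

2.106 bits/symbol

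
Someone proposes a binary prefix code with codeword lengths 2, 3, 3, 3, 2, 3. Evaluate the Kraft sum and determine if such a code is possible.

With common denominator 2^3 = 8: Σ 2^(−ℓᵢ) = 2/8 + 1/8 + 1/8 + 1/8 + 2/8 + 1/8 = 8/8 = 1.
Kraft's inequality requires Σ ≤ 1; here Σ = 1 ≤ 1, so such a prefix code exists.

1; yes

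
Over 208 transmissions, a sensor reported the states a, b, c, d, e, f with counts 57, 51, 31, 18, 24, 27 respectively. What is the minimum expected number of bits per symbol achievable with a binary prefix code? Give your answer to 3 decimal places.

Probabilities are the counts divided by 208.
Repeatedly combine the two least-probable nodes; the expected code length is the sum of the merged weights.
merge 9/104 + 3/26 → 21/104
merge 27/208 + 31/208 → 29/104
merge 21/104 + 51/208 → 93/208
merge 57/208 + 29/104 → 115/208
merge 93/208 + 115/208 → 1
L = 21/104 + 29/104 + 93/208 + 115/208 + 1 = 129/52 ≈ 2.481 bits/symbol.

2.481 bits/symbol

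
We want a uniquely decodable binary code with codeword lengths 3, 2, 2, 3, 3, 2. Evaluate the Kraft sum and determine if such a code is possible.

With common denominator 2^3 = 8: Σ 2^(−ℓᵢ) = 1/8 + 2/8 + 2/8 + 1/8 + 1/8 + 2/8 = 9/8 = 1.125.
Kraft's inequality requires Σ ≤ 1; here Σ = 1.125 > 1, so no such prefix code exists.

1.125; no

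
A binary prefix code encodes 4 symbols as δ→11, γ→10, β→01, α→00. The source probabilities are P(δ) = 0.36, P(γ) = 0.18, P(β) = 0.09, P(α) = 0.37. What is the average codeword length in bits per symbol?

2 bits/symbol

L̄ = Σ pᵢ·ℓᵢ = 0.36·2 + 0.18·2 + 0.09·2 + 0.37·2 = 2 bits/symbol.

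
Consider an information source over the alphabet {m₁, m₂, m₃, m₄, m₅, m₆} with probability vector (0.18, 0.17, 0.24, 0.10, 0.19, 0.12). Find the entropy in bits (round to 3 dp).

2.529 bits

H = −Σ pᵢ log₂ pᵢ.
−0.18·log₂(0.18) = 0.4453
−0.17·log₂(0.17) = 0.4346
−0.24·log₂(0.24) = 0.4941
−0.10·log₂(0.10) = 0.3322
−0.19·log₂(0.19) = 0.4552
−0.12·log₂(0.12) = 0.3671
Sum ≈ 2.5285 → 2.529 bits.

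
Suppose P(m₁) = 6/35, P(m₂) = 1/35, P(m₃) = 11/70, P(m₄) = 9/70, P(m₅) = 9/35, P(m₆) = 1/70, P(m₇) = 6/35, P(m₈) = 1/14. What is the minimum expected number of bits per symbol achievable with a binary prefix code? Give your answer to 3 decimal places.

Repeatedly combine the two least-probable nodes; the expected code length is the sum of the merged weights.
merge 1/70 + 1/35 → 3/70
merge 3/70 + 1/14 → 4/35
merge 4/35 + 9/70 → 17/70
merge 11/70 + 6/35 → 23/70
merge 6/35 + 17/70 → 29/70
merge 9/35 + 23/70 → 41/70
merge 29/70 + 41/70 → 1
L = 3/70 + 4/35 + 17/70 + 23/70 + 29/70 + 41/70 + 1 = 191/70 ≈ 2.729 bits/symbol.

2.729 bits/symbol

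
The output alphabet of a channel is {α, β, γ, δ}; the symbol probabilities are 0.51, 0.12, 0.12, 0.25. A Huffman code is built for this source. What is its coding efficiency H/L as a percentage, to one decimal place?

Entropy H = −Σ p log₂ p ≈ 1.7296 bits.
Huffman merges: 3/25+3/25→6/25; 6/25+1/4→49/100; 49/100+51/100→1. L = 173/100 ≈ 1.7300.
Efficiency = H/L = 1.7296/1.7300 = 100.0%.

100.0%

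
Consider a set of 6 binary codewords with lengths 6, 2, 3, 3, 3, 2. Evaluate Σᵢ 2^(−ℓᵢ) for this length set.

With common denominator 2^6 = 64: Σ 2^(−ℓᵢ) = 1/64 + 16/64 + 8/64 + 8/64 + 8/64 + 16/64 = 57/64 = 0.890625.

0.890625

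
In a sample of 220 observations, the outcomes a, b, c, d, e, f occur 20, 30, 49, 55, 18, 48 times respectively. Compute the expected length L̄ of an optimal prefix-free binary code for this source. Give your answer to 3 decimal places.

2.482 bits/symbol

Probabilities are the counts divided by 220.
Repeatedly combine the two least-probable nodes; the expected code length is the sum of the merged weights.
merge 9/110 + 1/11 → 19/110
merge 3/22 + 19/110 → 17/55
merge 12/55 + 49/220 → 97/220
merge 1/4 + 17/55 → 123/220
merge 97/220 + 123/220 → 1
L = 19/110 + 17/55 + 97/220 + 123/220 + 1 = 273/110 ≈ 2.482 bits/symbol.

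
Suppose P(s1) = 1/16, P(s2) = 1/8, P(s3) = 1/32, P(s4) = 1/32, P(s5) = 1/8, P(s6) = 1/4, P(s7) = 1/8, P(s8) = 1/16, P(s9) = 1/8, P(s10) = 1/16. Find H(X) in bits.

Each probability is a power of 1/2, so log₂(1/p) is an integer.
H = Σ p·log₂(1/p) = 1/16·4 + 1/8·3 + 1/32·5 + 1/32·5 + 1/8·3 + 1/4·2 + 1/8·3 + 1/16·4 + 1/8·3 + 1/16·4 = 3.0625 bits.

3.0625 bits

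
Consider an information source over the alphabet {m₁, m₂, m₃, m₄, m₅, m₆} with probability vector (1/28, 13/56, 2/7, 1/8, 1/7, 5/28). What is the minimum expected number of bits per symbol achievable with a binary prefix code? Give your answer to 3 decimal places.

Repeatedly combine the two least-probable nodes; the expected code length is the sum of the merged weights.
merge 1/28 + 1/8 → 9/56
merge 1/7 + 9/56 → 17/56
merge 5/28 + 13/56 → 23/56
merge 2/7 + 17/56 → 33/56
merge 23/56 + 33/56 → 1
L = 9/56 + 17/56 + 23/56 + 33/56 + 1 = 69/28 ≈ 2.464 bits/symbol.

2.464 bits/symbol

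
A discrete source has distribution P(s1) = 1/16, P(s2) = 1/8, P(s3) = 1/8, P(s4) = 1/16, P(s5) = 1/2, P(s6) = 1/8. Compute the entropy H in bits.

Each probability is a power of 1/2, so log₂(1/p) is an integer.
H = Σ p·log₂(1/p) = 1/16·4 + 1/8·3 + 1/8·3 + 1/16·4 + 1/2·1 + 1/8·3 = 2.125 bits.

2.125 bits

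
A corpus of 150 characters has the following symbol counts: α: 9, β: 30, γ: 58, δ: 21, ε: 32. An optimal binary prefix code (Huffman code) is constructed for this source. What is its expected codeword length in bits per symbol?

Probabilities are the counts divided by 150.
Repeatedly combine the two least-probable nodes; the expected code length is the sum of the merged weights.
merge 3/50 + 7/50 → 1/5
merge 1/5 + 1/5 → 2/5
merge 16/75 + 29/75 → 3/5
merge 2/5 + 3/5 → 1
L = 1/5 + 2/5 + 3/5 + 1 = 11/5 = 2.2 bits/symbol.

2.2 bits/symbol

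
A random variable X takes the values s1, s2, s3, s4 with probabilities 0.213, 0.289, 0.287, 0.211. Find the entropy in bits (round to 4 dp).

H = −Σ pᵢ log₂ pᵢ.
−0.213·log₂(0.213) = 0.4752
−0.289·log₂(0.289) = 0.5176
−0.287·log₂(0.287) = 0.5169
−0.211·log₂(0.211) = 0.4736
Sum ≈ 1.9833 → 1.9833 bits.

1.9833 bits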